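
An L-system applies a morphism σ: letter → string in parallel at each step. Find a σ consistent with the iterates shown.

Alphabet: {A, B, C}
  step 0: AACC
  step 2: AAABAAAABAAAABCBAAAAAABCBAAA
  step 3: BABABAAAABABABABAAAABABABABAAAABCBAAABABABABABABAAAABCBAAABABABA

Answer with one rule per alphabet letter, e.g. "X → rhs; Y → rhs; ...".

  step 2 ⇒ step 3: AAABAAAABAAAABCBAAAAAABCBAAA ⇒ BA·BA·BA·AAA·BA·BA·BA·BA·AAA·BA·BA·BA·BA·AAA·BCB·AAA·BA·BA·BA·BA·BA·BA·AAA·BCB·AAA·BA·BA·BA
    A ↦ BA
    B ↦ AAA
    C ↦ BCB

A->BA, B->AAA, C->BCB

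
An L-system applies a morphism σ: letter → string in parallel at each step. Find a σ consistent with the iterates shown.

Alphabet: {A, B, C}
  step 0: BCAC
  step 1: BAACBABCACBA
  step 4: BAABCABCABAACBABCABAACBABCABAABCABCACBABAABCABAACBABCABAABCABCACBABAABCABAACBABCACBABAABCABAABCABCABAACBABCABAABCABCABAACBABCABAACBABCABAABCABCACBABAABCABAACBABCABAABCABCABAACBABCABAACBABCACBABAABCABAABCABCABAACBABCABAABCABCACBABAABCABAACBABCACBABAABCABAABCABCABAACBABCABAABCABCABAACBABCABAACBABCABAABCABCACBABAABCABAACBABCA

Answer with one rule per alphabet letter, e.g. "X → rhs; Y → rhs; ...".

A->BCA, B->BAA, C->CBA

  step 0 ⇒ step 1: BCAC ⇒ BAA·CBA·BCA·CBA
    A ↦ BCA
    B ↦ BAA
    C ↦ CBA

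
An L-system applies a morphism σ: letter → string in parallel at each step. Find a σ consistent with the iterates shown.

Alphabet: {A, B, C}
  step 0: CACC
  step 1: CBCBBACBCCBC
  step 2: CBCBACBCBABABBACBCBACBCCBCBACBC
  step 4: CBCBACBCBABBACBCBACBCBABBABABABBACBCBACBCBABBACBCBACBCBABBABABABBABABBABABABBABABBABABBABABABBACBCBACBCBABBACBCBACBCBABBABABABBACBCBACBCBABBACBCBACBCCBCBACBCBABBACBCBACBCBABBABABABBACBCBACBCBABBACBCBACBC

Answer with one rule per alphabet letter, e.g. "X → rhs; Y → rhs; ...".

A->BBA, B->BA, C->CBC

  step 1 ⇒ step 2: CBCBBACBCCBC ⇒ CBC·BA·CBC·BA·BA·BBA·CBC·BA·CBC·CBC·BA·CBC
    A ↦ BBA
    B ↦ BA
    C ↦ CBC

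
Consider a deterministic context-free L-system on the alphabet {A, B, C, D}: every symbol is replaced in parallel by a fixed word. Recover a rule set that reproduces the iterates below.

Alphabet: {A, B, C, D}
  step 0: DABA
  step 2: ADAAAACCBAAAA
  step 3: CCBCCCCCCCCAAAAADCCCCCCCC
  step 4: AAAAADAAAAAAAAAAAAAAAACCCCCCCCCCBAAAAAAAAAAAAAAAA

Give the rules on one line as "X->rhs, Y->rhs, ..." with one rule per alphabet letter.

A->CC, B->AD, C->AA, D->B

  step 3 ⇒ step 4: CCBCCCCCCCCAAAAADCCCCCCCC ⇒ AA·AA·AD·AA·AA·AA·AA·AA·AA·AA·AA·CC·CC·CC·CC·CC·B·AA·AA·AA·AA·AA·AA·AA·AA
    A ↦ CC
    B ↦ AD
    C ↦ AA
    D ↦ B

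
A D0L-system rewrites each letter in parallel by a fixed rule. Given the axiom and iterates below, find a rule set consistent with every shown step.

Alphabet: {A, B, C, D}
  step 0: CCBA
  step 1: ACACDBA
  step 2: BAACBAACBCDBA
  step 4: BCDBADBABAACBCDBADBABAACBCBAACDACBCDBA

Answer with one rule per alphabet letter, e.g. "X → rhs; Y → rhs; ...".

  step 1 ⇒ step 2: ACACDBA ⇒ BA·AC·BA·AC·BC·D·BA
    A ↦ BA
    B ↦ D
    C ↦ AC
    D ↦ BC

A->BA, B->D, C->AC, D->BC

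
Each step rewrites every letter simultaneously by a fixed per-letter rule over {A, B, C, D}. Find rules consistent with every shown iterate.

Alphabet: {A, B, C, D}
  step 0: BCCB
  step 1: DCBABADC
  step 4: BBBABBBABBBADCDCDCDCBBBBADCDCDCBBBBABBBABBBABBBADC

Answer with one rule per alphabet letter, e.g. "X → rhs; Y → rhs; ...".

A->B, B->DC, C->BA, D->BB

  step 0 ⇒ step 1: BCCB ⇒ DC·BA·BA·DC
    B ↦ DC
    C ↦ BA
    A ↦ B  (constrained at step 1)
    D ↦ BB  (constrained at step 1)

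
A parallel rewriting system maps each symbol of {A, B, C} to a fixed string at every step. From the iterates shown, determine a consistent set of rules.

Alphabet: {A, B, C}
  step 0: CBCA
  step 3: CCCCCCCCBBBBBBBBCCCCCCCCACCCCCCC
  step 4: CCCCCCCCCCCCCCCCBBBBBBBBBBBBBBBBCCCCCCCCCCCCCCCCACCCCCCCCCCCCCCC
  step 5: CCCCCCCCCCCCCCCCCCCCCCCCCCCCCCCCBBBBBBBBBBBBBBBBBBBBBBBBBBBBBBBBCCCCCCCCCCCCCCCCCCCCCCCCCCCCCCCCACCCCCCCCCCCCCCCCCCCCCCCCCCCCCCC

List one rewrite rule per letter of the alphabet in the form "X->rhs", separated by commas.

A->AC, B->BB, C->CC

  step 4 ⇒ step 5: CCCCCCCCCCCCCCCCBBBBBBBBBBBBBBBBCCCCCCCCCCCCCCCCACCCCCCCCCCCCCCC ⇒ CC·CC·CC·CC·CC·CC·CC·CC·CC·CC·CC·CC·CC·CC·CC·CC·BB·BB·BB·BB·BB·BB·BB·BB·BB·BB·BB·BB·BB·BB·BB·BB·CC·CC·CC·CC·CC·CC·CC·CC·CC·CC·CC·CC·CC·CC·CC·CC·AC·CC·CC·CC·CC·CC·CC·CC·CC·CC·CC·CC·CC·CC·CC·CC
    A ↦ AC
    B ↦ BB
    C ↦ CC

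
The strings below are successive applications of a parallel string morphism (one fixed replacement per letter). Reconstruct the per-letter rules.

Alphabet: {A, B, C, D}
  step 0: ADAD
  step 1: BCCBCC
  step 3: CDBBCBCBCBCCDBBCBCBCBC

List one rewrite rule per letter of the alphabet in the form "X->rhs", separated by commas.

  step 0 ⇒ step 1: ADAD ⇒ BC·C·BC·C
    A ↦ BC
    D ↦ C
    B ↦ DB  (constrained at step 1)
    C ↦ AA  (constrained at step 1)

A->BC, B->DB, C->AA, D->C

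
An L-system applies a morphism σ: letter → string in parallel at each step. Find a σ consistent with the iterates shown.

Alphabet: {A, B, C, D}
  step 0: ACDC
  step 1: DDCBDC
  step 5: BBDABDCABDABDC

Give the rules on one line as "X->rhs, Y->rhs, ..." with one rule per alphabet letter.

  step 0 ⇒ step 1: ACDC ⇒ D·DC·B·DC
    A ↦ D
    C ↦ DC
    D ↦ B
    B ↦ A  (constrained at step 1)

A->D, B->A, C->DC, D->B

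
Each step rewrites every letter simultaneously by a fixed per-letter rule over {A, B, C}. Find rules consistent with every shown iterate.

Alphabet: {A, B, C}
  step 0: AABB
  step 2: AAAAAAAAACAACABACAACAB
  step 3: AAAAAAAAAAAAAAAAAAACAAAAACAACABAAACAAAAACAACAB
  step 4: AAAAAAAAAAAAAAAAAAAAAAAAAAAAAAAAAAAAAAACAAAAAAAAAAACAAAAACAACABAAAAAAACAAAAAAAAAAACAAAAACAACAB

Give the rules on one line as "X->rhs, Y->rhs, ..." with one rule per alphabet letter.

A->AA, B->CAB, C->AC

  step 3 ⇒ step 4: AAAAAAAAAAAAAAAAAAACAAAAACAACABAAACAAAAACAACAB ⇒ AA·AA·AA·AA·AA·AA·AA·AA·AA·AA·AA·AA·AA·AA·AA·AA·AA·AA·AA·AC·AA·AA·AA·AA·AA·AC·AA·AA·AC·AA·CAB·AA·AA·AA·AC·AA·AA·AA·AA·AA·AC·AA·AA·AC·AA·CAB
    A ↦ AA
    B ↦ CAB
    C ↦ AC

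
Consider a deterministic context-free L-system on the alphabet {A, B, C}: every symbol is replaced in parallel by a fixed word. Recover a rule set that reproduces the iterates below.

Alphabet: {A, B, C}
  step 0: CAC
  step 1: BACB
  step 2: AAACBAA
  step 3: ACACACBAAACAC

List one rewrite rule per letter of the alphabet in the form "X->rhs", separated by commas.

A->AC, B->AA, C->B

  step 2 ⇒ step 3: AAACBAA ⇒ AC·AC·AC·B·AA·AC·AC
    A ↦ AC
    B ↦ AA
    C ↦ B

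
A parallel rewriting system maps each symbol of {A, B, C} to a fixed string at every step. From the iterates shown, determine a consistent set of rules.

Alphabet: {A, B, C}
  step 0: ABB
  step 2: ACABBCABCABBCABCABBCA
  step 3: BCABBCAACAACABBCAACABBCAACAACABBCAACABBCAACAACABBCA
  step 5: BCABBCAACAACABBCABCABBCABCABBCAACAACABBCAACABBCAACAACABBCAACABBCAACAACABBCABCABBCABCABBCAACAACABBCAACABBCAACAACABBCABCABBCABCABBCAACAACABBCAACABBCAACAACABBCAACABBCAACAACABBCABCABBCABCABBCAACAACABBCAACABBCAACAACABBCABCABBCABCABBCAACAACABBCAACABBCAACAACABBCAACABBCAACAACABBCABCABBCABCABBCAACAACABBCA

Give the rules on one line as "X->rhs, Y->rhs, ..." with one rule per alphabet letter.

  step 2 ⇒ step 3: ACABBCABCABBCABCABBCA ⇒ BCA·B·BCA·ACA·ACA·B·BCA·ACA·B·BCA·ACA·ACA·B·BCA·ACA·B·BCA·ACA·ACA·B·BCA
    A ↦ BCA
    B ↦ ACA
    C ↦ B

A->BCA, B->ACA, C->B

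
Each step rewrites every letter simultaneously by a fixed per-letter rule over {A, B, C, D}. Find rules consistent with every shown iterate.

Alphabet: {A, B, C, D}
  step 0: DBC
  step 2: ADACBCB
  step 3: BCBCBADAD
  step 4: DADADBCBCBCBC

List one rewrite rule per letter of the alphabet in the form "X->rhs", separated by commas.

  step 3 ⇒ step 4: BCBCBADAD ⇒ D·A·D·A·D·B·CBC·B·CBC
    A ↦ B
    B ↦ D
    C ↦ A
    D ↦ CBC

A->B, B->D, C->A, D->CBC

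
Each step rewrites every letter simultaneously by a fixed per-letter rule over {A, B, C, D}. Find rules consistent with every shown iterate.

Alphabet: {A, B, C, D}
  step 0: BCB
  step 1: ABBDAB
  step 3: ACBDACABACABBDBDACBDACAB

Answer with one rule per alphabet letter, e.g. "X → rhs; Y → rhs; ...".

A->AC, B->AB, C->BD, D->CC

  step 0 ⇒ step 1: BCB ⇒ AB·BD·AB
    B ↦ AB
    C ↦ BD
    A ↦ AC  (constrained at step 1)
    D ↦ CC  (constrained at step 1)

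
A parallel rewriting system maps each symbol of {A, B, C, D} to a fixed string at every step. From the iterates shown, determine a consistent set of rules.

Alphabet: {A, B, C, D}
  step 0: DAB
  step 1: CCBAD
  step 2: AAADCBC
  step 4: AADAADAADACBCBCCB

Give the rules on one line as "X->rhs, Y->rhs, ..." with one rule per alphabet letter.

A->CB, B->AD, C->A, D->C

  step 1 ⇒ step 2: CCBAD ⇒ A·A·AD·CB·C
    A ↦ CB
    B ↦ AD
    C ↦ A
    D ↦ C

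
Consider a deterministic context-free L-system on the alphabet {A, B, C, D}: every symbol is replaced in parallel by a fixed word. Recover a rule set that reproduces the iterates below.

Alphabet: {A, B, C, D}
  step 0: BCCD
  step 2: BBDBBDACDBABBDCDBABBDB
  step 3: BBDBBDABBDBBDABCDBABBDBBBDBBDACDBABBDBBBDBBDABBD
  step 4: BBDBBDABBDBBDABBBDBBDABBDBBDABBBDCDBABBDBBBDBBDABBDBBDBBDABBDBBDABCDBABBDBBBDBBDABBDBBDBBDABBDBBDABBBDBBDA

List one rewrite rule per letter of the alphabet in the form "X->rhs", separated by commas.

A->B, B->BBD, C->CDB, D->A

  step 3 ⇒ step 4: BBDBBDABBDBBDABCDBABBDBBBDBBDACDBABBDBBBDBBDABBD ⇒ BBD·BBD·A·BBD·BBD·A·B·BBD·BBD·A·BBD·BBD·A·B·BBD·CDB·A·BBD·B·BBD·BBD·A·BBD·BBD·BBD·A·BBD·BBD·A·B·CDB·A·BBD·B·BBD·BBD·A·BBD·BBD·BBD·A·BBD·BBD·A·B·BBD·BBD·A
    A ↦ B
    B ↦ BBD
    C ↦ CDB
    D ↦ A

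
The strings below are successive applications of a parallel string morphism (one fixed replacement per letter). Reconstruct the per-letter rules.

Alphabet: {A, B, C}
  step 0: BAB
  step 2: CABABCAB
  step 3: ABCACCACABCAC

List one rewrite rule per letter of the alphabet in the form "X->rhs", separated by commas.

  step 2 ⇒ step 3: CABABCAB ⇒ AB·C·AC·C·AC·AB·C·AC
    A ↦ C
    B ↦ AC
    C ↦ AB

A->C, B->AC, C->AB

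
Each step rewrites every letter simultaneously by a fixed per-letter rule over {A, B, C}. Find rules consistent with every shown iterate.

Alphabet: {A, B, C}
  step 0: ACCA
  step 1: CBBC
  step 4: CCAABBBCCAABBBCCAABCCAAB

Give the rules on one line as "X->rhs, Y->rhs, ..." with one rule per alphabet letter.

A->C, B->AAB, C->B

  step 0 ⇒ step 1: ACCA ⇒ C·B·B·C
    A ↦ C
    C ↦ B
    B ↦ AAB  (constrained at step 1)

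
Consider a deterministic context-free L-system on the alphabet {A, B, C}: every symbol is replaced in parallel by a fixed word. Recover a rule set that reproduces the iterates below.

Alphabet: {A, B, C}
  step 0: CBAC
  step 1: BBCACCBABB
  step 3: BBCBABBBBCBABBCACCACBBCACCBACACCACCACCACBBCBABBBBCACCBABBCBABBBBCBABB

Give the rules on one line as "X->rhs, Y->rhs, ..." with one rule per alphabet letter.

  step 0 ⇒ step 1: CBAC ⇒ BB·CAC·CBA·BB
    A ↦ CBA
    B ↦ CAC
    C ↦ BB

A->CBA, B->CAC, C->BB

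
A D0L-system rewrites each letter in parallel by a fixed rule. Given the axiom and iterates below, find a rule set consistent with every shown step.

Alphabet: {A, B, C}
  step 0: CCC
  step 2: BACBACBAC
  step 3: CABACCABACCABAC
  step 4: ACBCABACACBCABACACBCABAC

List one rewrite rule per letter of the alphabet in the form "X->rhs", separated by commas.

A->B, B->CA, C->AC

  step 3 ⇒ step 4: CABACCABACCABAC ⇒ AC·B·CA·B·AC·AC·B·CA·B·AC·AC·B·CA·B·AC
    A ↦ B
    B ↦ CA
    C ↦ AC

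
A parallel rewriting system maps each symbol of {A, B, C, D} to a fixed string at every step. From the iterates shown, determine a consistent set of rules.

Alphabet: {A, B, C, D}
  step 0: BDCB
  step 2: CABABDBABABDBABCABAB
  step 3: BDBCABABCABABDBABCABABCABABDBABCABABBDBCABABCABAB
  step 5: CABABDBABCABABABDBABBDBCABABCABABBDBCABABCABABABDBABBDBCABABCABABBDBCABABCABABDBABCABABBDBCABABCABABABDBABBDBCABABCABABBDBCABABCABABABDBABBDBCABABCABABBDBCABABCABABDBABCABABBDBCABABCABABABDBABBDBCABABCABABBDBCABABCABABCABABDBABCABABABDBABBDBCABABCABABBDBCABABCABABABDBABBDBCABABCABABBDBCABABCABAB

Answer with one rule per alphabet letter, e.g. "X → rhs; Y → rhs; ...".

  step 2 ⇒ step 3: CABABDBABABDBABCABAB ⇒ BDB·CAB·AB·CAB·AB·DB·AB·CAB·AB·CAB·AB·DB·AB·CAB·AB·BDB·CAB·AB·CAB·AB
    A ↦ CAB
    B ↦ AB
    C ↦ BDB
    D ↦ DB

A->CAB, B->AB, C->BDB, D->DB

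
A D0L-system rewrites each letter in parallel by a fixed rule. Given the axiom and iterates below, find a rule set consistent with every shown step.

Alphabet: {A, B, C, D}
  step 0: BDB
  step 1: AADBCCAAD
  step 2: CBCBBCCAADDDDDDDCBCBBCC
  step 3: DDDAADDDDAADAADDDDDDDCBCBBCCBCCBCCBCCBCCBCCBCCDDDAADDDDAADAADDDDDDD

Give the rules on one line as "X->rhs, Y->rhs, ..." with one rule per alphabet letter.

A->CB, B->AAD, C->DDD, D->BCC

  step 2 ⇒ step 3: CBCBBCCAADDDDDDDCBCBBCC ⇒ DDD·AAD·DDD·AAD·AAD·DDD·DDD·CB·CB·BCC·BCC·BCC·BCC·BCC·BCC·BCC·DDD·AAD·DDD·AAD·AAD·DDD·DDD
    A ↦ CB
    B ↦ AAD
    C ↦ DDD
    D ↦ BCC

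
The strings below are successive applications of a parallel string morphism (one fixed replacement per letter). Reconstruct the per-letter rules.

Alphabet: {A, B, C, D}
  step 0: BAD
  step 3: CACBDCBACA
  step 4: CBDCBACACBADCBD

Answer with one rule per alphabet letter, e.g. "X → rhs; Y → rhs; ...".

  step 3 ⇒ step 4: CACBDCBACA ⇒ CB·D·CB·A·CA·CB·A·D·CB·D
    A ↦ D
    B ↦ A
    C ↦ CB
    D ↦ CA

A->D, B->A, C->CB, D->CA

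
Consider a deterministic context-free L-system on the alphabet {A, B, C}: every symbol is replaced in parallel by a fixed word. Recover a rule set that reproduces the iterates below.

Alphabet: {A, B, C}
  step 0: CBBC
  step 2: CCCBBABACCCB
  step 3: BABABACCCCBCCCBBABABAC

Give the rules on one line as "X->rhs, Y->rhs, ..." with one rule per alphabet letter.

  step 2 ⇒ step 3: CCCBBABACCCB ⇒ BA·BA·BA·C·C·CCB·C·CCB·BA·BA·BA·C
    A ↦ CCB
    B ↦ C
    C ↦ BA

A->CCB, B->C, C->BA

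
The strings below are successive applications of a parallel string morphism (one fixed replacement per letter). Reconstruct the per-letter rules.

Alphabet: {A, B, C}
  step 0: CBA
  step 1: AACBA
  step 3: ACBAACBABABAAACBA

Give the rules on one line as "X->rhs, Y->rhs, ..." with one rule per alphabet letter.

A->BA, B->AC, C->A

  step 0 ⇒ step 1: CBA ⇒ A·AC·BA
    A ↦ BA
    B ↦ AC
    C ↦ A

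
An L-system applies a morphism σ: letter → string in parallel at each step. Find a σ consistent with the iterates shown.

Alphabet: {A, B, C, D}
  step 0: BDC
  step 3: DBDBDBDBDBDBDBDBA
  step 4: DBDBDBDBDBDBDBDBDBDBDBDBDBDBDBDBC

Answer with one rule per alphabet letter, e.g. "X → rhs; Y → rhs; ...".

A->C, B->DB, C->A, D->DB

  step 3 ⇒ step 4: DBDBDBDBDBDBDBDBA ⇒ DB·DB·DB·DB·DB·DB·DB·DB·DB·DB·DB·DB·DB·DB·DB·DB·C
    A ↦ C
    B ↦ DB
    D ↦ DB
    C ↦ A  (constrained at step 0)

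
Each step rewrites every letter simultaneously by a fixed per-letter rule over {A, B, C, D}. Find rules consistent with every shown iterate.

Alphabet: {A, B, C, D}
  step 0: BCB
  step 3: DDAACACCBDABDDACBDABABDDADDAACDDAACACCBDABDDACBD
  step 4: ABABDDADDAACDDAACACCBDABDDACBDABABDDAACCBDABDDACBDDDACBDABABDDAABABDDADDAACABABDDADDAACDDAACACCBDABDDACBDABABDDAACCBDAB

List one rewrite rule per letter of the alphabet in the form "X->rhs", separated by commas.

A->DDA, B->CBD, C->AC, D->AB

  step 3 ⇒ step 4: DDAACACCBDABDDACBDABABDDADDAACDDAACACCBDABDDACBD ⇒ AB·AB·DDA·DDA·AC·DDA·AC·AC·CBD·AB·DDA·CBD·AB·AB·DDA·AC·CBD·AB·DDA·CBD·DDA·CBD·AB·AB·DDA·AB·AB·DDA·DDA·AC·AB·AB·DDA·DDA·AC·DDA·AC·AC·CBD·AB·DDA·CBD·AB·AB·DDA·AC·CBD·AB
    A ↦ DDA
    B ↦ CBD
    C ↦ AC
    D ↦ AB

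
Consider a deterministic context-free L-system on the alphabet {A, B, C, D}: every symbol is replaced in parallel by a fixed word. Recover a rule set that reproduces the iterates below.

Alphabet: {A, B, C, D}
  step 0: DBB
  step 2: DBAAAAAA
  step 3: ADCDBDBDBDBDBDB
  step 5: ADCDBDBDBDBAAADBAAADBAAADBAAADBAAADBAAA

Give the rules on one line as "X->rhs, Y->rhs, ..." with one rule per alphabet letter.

A->DB, B->DC, C->AA, D->A

  step 2 ⇒ step 3: DBAAAAAA ⇒ A·DC·DB·DB·DB·DB·DB·DB
    A ↦ DB
    B ↦ DC
    D ↦ A
    C ↦ AA  (constrained at step 3)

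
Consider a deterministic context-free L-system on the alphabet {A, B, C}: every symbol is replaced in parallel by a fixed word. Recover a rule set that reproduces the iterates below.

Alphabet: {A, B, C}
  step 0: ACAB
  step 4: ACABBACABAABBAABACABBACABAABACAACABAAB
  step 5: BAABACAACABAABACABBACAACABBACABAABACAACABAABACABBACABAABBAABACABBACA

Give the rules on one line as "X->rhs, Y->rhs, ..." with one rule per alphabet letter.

  step 4 ⇒ step 5: ACABBACABAABBAABACABBACABAABACAACABAAB ⇒ B·AA·B·ACA·ACA·B·AA·B·ACA·B·B·ACA·ACA·B·B·ACA·B·AA·B·ACA·ACA·B·AA·B·ACA·B·B·ACA·B·AA·B·B·AA·B·ACA·B·B·ACA
    A ↦ B
    B ↦ ACA
    C ↦ AA

A->B, B->ACA, C->AA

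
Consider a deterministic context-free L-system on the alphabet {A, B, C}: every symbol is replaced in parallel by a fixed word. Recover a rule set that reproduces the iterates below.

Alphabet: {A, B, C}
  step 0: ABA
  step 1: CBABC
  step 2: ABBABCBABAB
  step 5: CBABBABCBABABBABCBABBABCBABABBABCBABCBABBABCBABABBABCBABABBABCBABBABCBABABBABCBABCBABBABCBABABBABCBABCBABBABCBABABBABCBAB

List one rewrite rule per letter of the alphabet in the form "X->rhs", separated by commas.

  step 1 ⇒ step 2: CBABC ⇒ AB·BAB·C·BAB·AB
    A ↦ C
    B ↦ BAB
    C ↦ AB

A->C, B->BAB, C->AB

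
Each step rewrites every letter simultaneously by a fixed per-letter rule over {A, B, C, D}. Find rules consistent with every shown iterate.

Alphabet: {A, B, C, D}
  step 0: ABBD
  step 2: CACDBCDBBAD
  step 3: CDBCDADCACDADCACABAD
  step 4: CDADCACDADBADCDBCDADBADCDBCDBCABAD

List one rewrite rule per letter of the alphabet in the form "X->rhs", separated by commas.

  step 3 ⇒ step 4: CDBCDADCACDADCACABAD ⇒ CD·AD·CA·CD·AD·B·AD·CD·B·CD·AD·B·AD·CD·B·CD·B·CA·B·AD
    A ↦ B
    B ↦ CA
    C ↦ CD
    D ↦ AD

A->B, B->CA, C->CD, D->AD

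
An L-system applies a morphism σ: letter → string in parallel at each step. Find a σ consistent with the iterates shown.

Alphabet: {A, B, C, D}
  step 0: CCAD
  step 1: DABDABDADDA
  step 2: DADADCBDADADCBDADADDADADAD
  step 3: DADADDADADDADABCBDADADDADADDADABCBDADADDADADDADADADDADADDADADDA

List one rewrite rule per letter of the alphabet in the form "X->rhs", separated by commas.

A->DAD, B->CB, C->DAB, D->DA

  step 2 ⇒ step 3: DADADCBDADADCBDADADDADADAD ⇒ DA·DAD·DA·DAD·DA·DAB·CB·DA·DAD·DA·DAD·DA·DAB·CB·DA·DAD·DA·DAD·DA·DA·DAD·DA·DAD·DA·DAD·DA
    A ↦ DAD
    B ↦ CB
    C ↦ DAB
    D ↦ DA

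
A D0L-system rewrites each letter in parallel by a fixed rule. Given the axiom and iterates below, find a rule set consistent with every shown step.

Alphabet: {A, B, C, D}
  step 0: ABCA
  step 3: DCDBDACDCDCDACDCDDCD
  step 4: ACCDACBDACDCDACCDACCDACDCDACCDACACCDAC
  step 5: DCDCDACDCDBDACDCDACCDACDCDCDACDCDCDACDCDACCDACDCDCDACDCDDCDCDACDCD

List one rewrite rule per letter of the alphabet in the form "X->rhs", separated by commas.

  step 4 ⇒ step 5: ACCDACBDACDCDACCDACCDACDCDACCDACACCDAC ⇒ D·CD·CD·AC·D·CD·BD·AC·D·CD·AC·CD·AC·D·CD·CD·AC·D·CD·CD·AC·D·CD·AC·CD·AC·D·CD·CD·AC·D·CD·D·CD·CD·AC·D·CD
    A ↦ D
    B ↦ BD
    C ↦ CD
    D ↦ AC

A->D, B->BD, C->CD, D->AC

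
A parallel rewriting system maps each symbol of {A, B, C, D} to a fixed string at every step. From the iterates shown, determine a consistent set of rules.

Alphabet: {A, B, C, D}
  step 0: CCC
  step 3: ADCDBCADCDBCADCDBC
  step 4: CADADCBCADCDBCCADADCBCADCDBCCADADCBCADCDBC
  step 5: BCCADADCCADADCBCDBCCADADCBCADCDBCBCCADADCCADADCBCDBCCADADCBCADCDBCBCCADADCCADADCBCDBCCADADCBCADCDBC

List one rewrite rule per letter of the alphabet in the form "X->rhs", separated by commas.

A->CAD, B->D, C->BC, D->ADC

  step 4 ⇒ step 5: CADADCBCADCDBCCADADCBCADCDBCCADADCBCADCDBC ⇒ BC·CAD·ADC·CAD·ADC·BC·D·BC·CAD·ADC·BC·ADC·D·BC·BC·CAD·ADC·CAD·ADC·BC·D·BC·CAD·ADC·BC·ADC·D·BC·BC·CAD·ADC·CAD·ADC·BC·D·BC·CAD·ADC·BC·ADC·D·BC
    A ↦ CAD
    B ↦ D
    C ↦ BC
    D ↦ ADC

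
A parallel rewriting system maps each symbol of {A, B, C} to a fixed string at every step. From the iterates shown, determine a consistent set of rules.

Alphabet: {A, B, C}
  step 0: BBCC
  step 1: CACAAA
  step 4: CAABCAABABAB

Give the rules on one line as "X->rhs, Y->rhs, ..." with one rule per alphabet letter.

A->B, B->CA, C->A

  step 0 ⇒ step 1: BBCC ⇒ CA·CA·A·A
    B ↦ CA
    C ↦ A
    A ↦ B  (constrained at step 1)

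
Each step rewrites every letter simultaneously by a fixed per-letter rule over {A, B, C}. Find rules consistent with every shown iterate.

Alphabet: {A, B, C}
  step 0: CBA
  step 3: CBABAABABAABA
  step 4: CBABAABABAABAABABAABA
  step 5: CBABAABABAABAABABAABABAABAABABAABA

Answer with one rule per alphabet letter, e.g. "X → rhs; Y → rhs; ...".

  step 4 ⇒ step 5: CBABAABABAABAABABAABA ⇒ CB·A·BA·A·BA·BA·A·BA·A·BA·BA·A·BA·BA·A·BA·A·BA·BA·A·BA
    A ↦ BA
    B ↦ A
    C ↦ CB

A->BA, B->A, C->CB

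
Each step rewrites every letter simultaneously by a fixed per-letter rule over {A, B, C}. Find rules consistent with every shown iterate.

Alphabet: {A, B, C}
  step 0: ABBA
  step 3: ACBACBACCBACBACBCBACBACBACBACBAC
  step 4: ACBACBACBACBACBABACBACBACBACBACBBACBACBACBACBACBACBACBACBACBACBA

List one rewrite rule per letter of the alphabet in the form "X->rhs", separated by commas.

A->AC, B->CB, C->BA

  step 3 ⇒ step 4: ACBACBACCBACBACBCBACBACBACBACBAC ⇒ AC·BA·CB·AC·BA·CB·AC·BA·BA·CB·AC·BA·CB·AC·BA·CB·BA·CB·AC·BA·CB·AC·BA·CB·AC·BA·CB·AC·BA·CB·AC·BA
    A ↦ AC
    B ↦ CB
    C ↦ BA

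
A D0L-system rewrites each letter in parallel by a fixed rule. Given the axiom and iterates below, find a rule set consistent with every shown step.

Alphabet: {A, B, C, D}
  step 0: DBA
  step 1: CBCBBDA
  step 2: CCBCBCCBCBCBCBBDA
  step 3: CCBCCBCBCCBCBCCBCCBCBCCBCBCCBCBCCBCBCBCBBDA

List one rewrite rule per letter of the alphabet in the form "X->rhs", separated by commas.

A->BDA, B->CB, C->CCB, D->CB

  step 2 ⇒ step 3: CCBCBCCBCBCBCBBDA ⇒ CCB·CCB·CB·CCB·CB·CCB·CCB·CB·CCB·CB·CCB·CB·CCB·CB·CB·CB·BDA
    A ↦ BDA
    B ↦ CB
    C ↦ CCB
    D ↦ CB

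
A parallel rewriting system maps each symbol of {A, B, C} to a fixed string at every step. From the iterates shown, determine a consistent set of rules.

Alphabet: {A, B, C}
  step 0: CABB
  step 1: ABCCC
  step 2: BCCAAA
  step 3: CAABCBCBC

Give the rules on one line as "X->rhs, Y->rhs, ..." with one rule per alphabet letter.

  step 2 ⇒ step 3: BCCAAA ⇒ C·A·A·BC·BC·BC
    A ↦ BC
    B ↦ C
    C ↦ A

A->BC, B->C, C->A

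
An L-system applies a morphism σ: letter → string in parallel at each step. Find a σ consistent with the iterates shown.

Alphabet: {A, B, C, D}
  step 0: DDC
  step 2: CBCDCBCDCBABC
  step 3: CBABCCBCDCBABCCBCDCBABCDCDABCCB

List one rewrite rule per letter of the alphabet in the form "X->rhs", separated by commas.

  step 2 ⇒ step 3: CBCDCBCDCBABC ⇒ CB·ABC·CB·CD·CB·ABC·CB·CD·CB·ABC·DCD·ABC·CB
    A ↦ DCD
    B ↦ ABC
    C ↦ CB
    D ↦ CD

A->DCD, B->ABC, C->CB, D->CD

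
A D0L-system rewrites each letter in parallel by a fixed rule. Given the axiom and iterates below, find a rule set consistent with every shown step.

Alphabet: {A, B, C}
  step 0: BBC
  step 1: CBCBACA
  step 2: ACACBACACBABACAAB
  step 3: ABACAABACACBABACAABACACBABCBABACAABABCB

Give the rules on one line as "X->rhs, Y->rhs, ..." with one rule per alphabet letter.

A->AB, B->CB, C->ACA

  step 2 ⇒ step 3: ACACBACACBABACAAB ⇒ AB·ACA·AB·ACA·CB·AB·ACA·AB·ACA·CB·AB·CB·AB·ACA·AB·AB·CB
    A ↦ AB
    B ↦ CB
    C ↦ ACA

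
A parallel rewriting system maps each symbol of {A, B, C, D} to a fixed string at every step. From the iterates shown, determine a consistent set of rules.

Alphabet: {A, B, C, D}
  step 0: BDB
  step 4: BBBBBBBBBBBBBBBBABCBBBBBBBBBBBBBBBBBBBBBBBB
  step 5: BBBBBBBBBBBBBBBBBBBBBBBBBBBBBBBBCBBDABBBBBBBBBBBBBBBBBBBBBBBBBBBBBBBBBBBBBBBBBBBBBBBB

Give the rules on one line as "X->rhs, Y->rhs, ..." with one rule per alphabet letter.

  step 4 ⇒ step 5: BBBBBBBBBBBBBBBBABCBBBBBBBBBBBBBBBBBBBBBBBB ⇒ BB·BB·BB·BB·BB·BB·BB·BB·BB·BB·BB·BB·BB·BB·BB·BB·C·BB·DA·BB·BB·BB·BB·BB·BB·BB·BB·BB·BB·BB·BB·BB·BB·BB·BB·BB·BB·BB·BB·BB·BB·BB·BB
    A ↦ C
    B ↦ BB
    C ↦ DA
    D ↦ AB  (constrained at step 0)

A->C, B->BB, C->DA, D->AB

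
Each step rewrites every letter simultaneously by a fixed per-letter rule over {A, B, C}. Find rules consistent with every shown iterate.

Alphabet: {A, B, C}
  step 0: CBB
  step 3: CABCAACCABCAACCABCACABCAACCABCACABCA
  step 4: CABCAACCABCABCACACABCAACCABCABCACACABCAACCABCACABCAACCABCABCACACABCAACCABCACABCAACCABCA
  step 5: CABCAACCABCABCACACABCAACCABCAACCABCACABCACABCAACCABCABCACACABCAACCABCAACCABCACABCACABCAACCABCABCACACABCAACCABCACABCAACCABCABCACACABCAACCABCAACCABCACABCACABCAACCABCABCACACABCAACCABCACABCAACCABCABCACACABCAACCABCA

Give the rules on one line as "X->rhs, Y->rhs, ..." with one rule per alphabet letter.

A->BCA, B->AC, C->CA

  step 4 ⇒ step 5: CABCAACCABCABCACACABCAACCABCABCACACABCAACCABCACABCAACCABCABCACACABCAACCABCACABCAACCABCA ⇒ CA·BCA·AC·CA·BCA·BCA·CA·CA·BCA·AC·CA·BCA·AC·CA·BCA·CA·BCA·CA·BCA·AC·CA·BCA·BCA·CA·CA·BCA·AC·CA·BCA·AC·CA·BCA·CA·BCA·CA·BCA·AC·CA·BCA·BCA·CA·CA·BCA·AC·CA·BCA·CA·BCA·AC·CA·BCA·BCA·CA·CA·BCA·AC·CA·BCA·AC·CA·BCA·CA·BCA·CA·BCA·AC·CA·BCA·BCA·CA·CA·BCA·AC·CA·BCA·CA·BCA·AC·CA·BCA·BCA·CA·CA·BCA·AC·CA·BCA
    A ↦ BCA
    B ↦ AC
    C ↦ CA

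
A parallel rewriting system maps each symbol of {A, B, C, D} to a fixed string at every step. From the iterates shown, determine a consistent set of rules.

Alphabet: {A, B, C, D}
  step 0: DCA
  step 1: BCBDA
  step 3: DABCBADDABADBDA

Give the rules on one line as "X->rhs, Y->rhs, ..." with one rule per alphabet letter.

A->DA, B->AD, C->CB, D->B

  step 0 ⇒ step 1: DCA ⇒ B·CB·DA
    A ↦ DA
    C ↦ CB
    D ↦ B
    B ↦ AD  (constrained at step 1)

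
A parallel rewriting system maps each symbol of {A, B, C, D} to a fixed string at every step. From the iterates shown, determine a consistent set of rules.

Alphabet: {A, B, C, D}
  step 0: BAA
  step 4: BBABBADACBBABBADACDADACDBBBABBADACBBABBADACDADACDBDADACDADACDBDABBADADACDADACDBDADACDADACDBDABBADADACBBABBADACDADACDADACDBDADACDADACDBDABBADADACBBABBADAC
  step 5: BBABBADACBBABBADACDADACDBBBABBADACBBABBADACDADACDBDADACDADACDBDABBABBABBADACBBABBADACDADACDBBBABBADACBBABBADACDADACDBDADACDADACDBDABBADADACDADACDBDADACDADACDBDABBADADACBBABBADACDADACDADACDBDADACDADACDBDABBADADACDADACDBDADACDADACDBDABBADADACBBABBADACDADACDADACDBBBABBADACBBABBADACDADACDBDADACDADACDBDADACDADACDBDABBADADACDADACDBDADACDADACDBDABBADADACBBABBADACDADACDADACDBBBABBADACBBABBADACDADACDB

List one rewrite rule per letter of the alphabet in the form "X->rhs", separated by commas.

A->DAC, B->BBA, C->DB, D->DA

  step 4 ⇒ step 5: BBABBADACBBABBADACDADACDBBBABBADACBBABBADACDADACDBDADACDADACDBDABBADADACDADACDBDADACDADACDBDABBADADACBBABBADACDADACDADACDBDADACDADACDBDABBADADACBBABBADAC ⇒ BBA·BBA·DAC·BBA·BBA·DAC·DA·DAC·DB·BBA·BBA·DAC·BBA·BBA·DAC·DA·DAC·DB·DA·DAC·DA·DAC·DB·DA·BBA·BBA·BBA·DAC·BBA·BBA·DAC·DA·DAC·DB·BBA·BBA·DAC·BBA·BBA·DAC·DA·DAC·DB·DA·DAC·DA·DAC·DB·DA·BBA·DA·DAC·DA·DAC·DB·DA·DAC·DA·DAC·DB·DA·BBA·DA·DAC·BBA·BBA·DAC·DA·DAC·DA·DAC·DB·DA·DAC·DA·DAC·DB·DA·BBA·DA·DAC·DA·DAC·DB·DA·DAC·DA·DAC·DB·DA·BBA·DA·DAC·BBA·BBA·DAC·DA·DAC·DA·DAC·DB·BBA·BBA·DAC·BBA·BBA·DAC·DA·DAC·DB·DA·DAC·DA·DAC·DB·DA·DAC·DA·DAC·DB·DA·BBA·DA·DAC·DA·DAC·DB·DA·DAC·DA·DAC·DB·DA·BBA·DA·DAC·BBA·BBA·DAC·DA·DAC·DA·DAC·DB·BBA·BBA·DAC·BBA·BBA·DAC·DA·DAC·DB
    A ↦ DAC
    B ↦ BBA
    C ↦ DB
    D ↦ DA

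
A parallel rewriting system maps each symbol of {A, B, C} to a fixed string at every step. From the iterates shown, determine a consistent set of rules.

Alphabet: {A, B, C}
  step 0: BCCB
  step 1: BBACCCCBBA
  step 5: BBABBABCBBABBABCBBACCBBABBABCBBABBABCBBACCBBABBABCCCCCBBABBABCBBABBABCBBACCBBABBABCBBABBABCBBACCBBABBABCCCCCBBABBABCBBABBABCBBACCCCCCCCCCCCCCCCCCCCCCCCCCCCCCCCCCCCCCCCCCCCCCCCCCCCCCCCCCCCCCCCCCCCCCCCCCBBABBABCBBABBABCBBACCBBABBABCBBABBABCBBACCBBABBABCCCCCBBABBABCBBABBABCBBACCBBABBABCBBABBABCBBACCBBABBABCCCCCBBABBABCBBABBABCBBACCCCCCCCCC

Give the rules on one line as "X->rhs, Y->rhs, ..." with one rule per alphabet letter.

A->BC, B->BBA, C->CC

  step 0 ⇒ step 1: BCCB ⇒ BBA·CC·CC·BBA
    B ↦ BBA
    C ↦ CC
    A ↦ BC  (constrained at step 1)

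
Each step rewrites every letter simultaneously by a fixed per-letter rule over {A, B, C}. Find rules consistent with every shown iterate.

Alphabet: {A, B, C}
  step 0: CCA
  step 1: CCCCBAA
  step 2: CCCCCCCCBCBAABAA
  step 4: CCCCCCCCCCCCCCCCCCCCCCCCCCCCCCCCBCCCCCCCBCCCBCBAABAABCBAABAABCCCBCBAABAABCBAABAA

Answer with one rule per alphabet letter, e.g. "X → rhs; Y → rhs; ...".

  step 1 ⇒ step 2: CCCCBAA ⇒ CC·CC·CC·CC·BC·BAA·BAA
    A ↦ BAA
    B ↦ BC
    C ↦ CC

A->BAA, B->BC, C->CC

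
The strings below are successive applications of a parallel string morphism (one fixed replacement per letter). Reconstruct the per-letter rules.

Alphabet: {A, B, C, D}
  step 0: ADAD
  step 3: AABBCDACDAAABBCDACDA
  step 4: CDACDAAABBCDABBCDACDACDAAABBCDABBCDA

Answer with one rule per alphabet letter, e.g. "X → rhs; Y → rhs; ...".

  step 3 ⇒ step 4: AABBCDACDAAABBCDACDA ⇒ CDA·CDA·A·A·B·B·CDA·B·B·CDA·CDA·CDA·A·A·B·B·CDA·B·B·CDA
    A ↦ CDA
    B ↦ A
    C ↦ B
    D ↦ B

A->CDA, B->A, C->B, D->B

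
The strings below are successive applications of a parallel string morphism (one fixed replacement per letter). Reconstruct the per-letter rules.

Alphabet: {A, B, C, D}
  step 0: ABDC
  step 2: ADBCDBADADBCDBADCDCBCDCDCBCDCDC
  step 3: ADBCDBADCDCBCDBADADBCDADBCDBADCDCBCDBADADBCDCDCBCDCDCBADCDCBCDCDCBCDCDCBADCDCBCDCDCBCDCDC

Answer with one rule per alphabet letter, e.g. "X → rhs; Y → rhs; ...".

  step 2 ⇒ step 3: ADBCDBADADBCDBADCDCBCDCDCBCDCDC ⇒ AD·BCD·BAD·CDC·BCD·BAD·AD·BCD·AD·BCD·BAD·CDC·BCD·BAD·AD·BCD·CDC·BCD·CDC·BAD·CDC·BCD·CDC·BCD·CDC·BAD·CDC·BCD·CDC·BCD·CDC
    A ↦ AD
    B ↦ BAD
    C ↦ CDC
    D ↦ BCD

A->AD, B->BAD, C->CDC, D->BCD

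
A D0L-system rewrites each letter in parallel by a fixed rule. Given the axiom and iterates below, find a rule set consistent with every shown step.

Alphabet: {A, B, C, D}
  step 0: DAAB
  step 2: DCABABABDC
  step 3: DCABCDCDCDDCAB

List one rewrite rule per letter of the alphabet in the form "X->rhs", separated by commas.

A->C, B->D, C->AB, D->DC

  step 2 ⇒ step 3: DCABABABDC ⇒ DC·AB·C·D·C·D·C·D·DC·AB
    A ↦ C
    B ↦ D
    C ↦ AB
    D ↦ DC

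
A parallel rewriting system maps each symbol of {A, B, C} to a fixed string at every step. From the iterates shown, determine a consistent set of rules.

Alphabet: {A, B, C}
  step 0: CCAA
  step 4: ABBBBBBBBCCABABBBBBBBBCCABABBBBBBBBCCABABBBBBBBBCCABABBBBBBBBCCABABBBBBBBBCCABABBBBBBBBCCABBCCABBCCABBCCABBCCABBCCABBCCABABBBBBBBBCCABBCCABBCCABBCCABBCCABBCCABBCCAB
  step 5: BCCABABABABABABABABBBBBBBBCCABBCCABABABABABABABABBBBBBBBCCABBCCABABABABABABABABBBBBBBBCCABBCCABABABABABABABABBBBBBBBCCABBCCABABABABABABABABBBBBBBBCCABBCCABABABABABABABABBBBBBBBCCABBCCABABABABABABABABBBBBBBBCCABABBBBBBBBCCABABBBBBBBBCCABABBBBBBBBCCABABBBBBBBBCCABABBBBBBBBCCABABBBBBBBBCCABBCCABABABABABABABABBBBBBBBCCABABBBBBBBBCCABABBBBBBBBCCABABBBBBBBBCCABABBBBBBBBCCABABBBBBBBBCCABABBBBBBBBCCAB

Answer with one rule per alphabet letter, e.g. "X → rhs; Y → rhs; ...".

  step 4 ⇒ step 5: ABBBBBBBBCCABABBBBBBBBCCABABBBBBBBBCCABABBBBBBBBCCABABBBBBBBBCCABABBBBBBBBCCABABBBBBBBBCCABBCCABBCCABBCCABBCCABBCCABBCCABABBBBBBBBCCABBCCABBCCABBCCABBCCABBCCABBCCAB ⇒ BCC·AB·AB·AB·AB·AB·AB·AB·AB·BBB·BBB·BCC·AB·BCC·AB·AB·AB·AB·AB·AB·AB·AB·BBB·BBB·BCC·AB·BCC·AB·AB·AB·AB·AB·AB·AB·AB·BBB·BBB·BCC·AB·BCC·AB·AB·AB·AB·AB·AB·AB·AB·BBB·BBB·BCC·AB·BCC·AB·AB·AB·AB·AB·AB·AB·AB·BBB·BBB·BCC·AB·BCC·AB·AB·AB·AB·AB·AB·AB·AB·BBB·BBB·BCC·AB·BCC·AB·AB·AB·AB·AB·AB·AB·AB·BBB·BBB·BCC·AB·AB·BBB·BBB·BCC·AB·AB·BBB·BBB·BCC·AB·AB·BBB·BBB·BCC·AB·AB·BBB·BBB·BCC·AB·AB·BBB·BBB·BCC·AB·AB·BBB·BBB·BCC·AB·BCC·AB·AB·AB·AB·AB·AB·AB·AB·BBB·BBB·BCC·AB·AB·BBB·BBB·BCC·AB·AB·BBB·BBB·BCC·AB·AB·BBB·BBB·BCC·AB·AB·BBB·BBB·BCC·AB·AB·BBB·BBB·BCC·AB·AB·BBB·BBB·BCC·AB
    A ↦ BCC
    B ↦ AB
    C ↦ BBB

A->BCC, B->AB, C->BBB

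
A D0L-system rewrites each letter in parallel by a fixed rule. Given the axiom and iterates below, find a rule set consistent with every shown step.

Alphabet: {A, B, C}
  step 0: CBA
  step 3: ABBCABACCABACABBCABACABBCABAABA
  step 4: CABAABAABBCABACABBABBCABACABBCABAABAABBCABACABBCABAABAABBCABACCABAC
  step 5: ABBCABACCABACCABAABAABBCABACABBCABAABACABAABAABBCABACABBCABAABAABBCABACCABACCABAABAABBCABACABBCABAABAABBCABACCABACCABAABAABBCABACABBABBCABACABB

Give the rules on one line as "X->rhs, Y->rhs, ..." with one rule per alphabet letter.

A->C, B->ABA, C->ABB

  step 4 ⇒ step 5: CABAABAABBCABACABBABBCABACABBCABAABAABBCABACABBCABAABAABBCABACCABAC ⇒ ABB·C·ABA·C·C·ABA·C·C·ABA·ABA·ABB·C·ABA·C·ABB·C·ABA·ABA·C·ABA·ABA·ABB·C·ABA·C·ABB·C·ABA·ABA·ABB·C·ABA·C·C·ABA·C·C·ABA·ABA·ABB·C·ABA·C·ABB·C·ABA·ABA·ABB·C·ABA·C·C·ABA·C·C·ABA·ABA·ABB·C·ABA·C·ABB·ABB·C·ABA·C·ABB
    A ↦ C
    B ↦ ABA
    C ↦ ABB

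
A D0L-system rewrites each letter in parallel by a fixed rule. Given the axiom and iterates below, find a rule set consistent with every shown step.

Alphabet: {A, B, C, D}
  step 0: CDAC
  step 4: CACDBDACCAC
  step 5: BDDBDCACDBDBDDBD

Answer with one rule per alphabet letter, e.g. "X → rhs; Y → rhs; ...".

  step 4 ⇒ step 5: CACDBDACCAC ⇒ BD·D·BD·C·A·C·D·BD·BD·D·BD
    A ↦ D
    B ↦ A
    C ↦ BD
    D ↦ C

A->D, B->A, C->BD, D->C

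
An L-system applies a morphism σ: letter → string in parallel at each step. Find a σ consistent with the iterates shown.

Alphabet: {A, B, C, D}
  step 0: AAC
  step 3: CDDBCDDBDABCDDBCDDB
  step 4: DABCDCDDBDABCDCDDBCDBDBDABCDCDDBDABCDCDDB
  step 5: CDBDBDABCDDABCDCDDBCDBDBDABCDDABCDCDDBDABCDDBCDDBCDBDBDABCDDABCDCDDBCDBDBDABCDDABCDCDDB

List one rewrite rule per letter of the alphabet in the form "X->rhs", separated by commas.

A->B, B->DB, C->DAB, D->CD

  step 4 ⇒ step 5: DABCDCDDBDABCDCDDBCDBDBDABCDCDDBDABCDCDDB ⇒ CD·B·DB·DAB·CD·DAB·CD·CD·DB·CD·B·DB·DAB·CD·DAB·CD·CD·DB·DAB·CD·DB·CD·DB·CD·B·DB·DAB·CD·DAB·CD·CD·DB·CD·B·DB·DAB·CD·DAB·CD·CD·DB
    A ↦ B
    B ↦ DB
    C ↦ DAB
    D ↦ CD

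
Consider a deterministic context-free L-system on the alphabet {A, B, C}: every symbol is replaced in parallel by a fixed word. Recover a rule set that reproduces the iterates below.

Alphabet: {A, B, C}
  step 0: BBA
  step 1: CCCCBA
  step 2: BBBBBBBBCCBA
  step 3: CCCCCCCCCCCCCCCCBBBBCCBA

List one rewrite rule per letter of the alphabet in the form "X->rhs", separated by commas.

A->BA, B->CC, C->BB

  step 2 ⇒ step 3: BBBBBBBBCCBA ⇒ CC·CC·CC·CC·CC·CC·CC·CC·BB·BB·CC·BA
    A ↦ BA
    B ↦ CC
    C ↦ BB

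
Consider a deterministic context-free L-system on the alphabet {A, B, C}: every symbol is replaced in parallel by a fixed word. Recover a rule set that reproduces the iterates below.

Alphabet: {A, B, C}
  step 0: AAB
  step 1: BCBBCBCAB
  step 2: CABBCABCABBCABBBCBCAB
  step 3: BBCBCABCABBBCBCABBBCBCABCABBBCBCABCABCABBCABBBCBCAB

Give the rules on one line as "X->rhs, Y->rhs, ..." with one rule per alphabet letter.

A->BCB, B->CAB, C->B

  step 2 ⇒ step 3: CABBCABCABBCABBBCBCAB ⇒ B·BCB·CAB·CAB·B·BCB·CAB·B·BCB·CAB·CAB·B·BCB·CAB·CAB·CAB·B·CAB·B·BCB·CAB
    A ↦ BCB
    B ↦ CAB
    C ↦ B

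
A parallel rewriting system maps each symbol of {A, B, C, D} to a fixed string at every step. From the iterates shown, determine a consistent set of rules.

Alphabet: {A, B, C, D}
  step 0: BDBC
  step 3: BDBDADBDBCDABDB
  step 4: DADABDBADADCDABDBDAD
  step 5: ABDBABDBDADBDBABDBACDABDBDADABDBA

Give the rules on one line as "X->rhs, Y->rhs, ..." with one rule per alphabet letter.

  step 4 ⇒ step 5: DADABDBADADCDABDBDAD ⇒ A·BDB·A·BDB·D·A·D·BDB·A·BDB·A·CD·A·BDB·D·A·D·A·BDB·A
    A ↦ BDB
    B ↦ D
    C ↦ CD
    D ↦ A

A->BDB, B->D, C->CD, D->A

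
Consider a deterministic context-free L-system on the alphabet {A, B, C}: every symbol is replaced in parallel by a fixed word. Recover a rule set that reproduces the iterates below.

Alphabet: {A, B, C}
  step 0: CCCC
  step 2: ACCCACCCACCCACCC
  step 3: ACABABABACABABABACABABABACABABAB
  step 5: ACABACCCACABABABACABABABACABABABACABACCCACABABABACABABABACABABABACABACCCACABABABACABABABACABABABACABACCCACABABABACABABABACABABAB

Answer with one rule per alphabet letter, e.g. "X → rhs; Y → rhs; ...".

  step 2 ⇒ step 3: ACCCACCCACCCACCC ⇒ AC·AB·AB·AB·AC·AB·AB·AB·AC·AB·AB·AB·AC·AB·AB·AB
    A ↦ AC
    C ↦ AB
    B ↦ CC  (constrained at step 3)

A->AC, B->CC, C->AB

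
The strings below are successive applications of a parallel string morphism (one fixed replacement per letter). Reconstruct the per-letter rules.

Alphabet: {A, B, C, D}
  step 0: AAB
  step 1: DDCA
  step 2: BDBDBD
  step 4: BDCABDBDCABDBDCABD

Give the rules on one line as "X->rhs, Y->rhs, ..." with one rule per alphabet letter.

  step 1 ⇒ step 2: DDCA ⇒ BD·BD·B·D
    A ↦ D
    C ↦ B
    D ↦ BD
  step 0 ⇒ step 1: AAB ⇒ D·D·CA
    B ↦ CA

A->D, B->CA, C->B, D->BD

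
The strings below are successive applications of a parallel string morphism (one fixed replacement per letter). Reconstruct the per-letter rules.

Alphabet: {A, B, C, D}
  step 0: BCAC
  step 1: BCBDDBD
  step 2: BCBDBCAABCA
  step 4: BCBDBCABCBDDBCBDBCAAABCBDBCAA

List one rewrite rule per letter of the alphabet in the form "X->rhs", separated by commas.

A->D, B->BC, C->BD, D->A

  step 1 ⇒ step 2: BCBDDBD ⇒ BC·BD·BC·A·A·BC·A
    B ↦ BC
    C ↦ BD
    D ↦ A
  step 0 ⇒ step 1: BCAC ⇒ BC·BD·D·BD
    A ↦ D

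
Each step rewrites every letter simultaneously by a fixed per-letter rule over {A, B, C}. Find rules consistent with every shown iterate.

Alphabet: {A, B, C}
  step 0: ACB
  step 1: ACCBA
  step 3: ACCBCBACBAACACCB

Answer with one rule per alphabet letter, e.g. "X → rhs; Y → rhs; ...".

A->AC, B->A, C->CB

  step 0 ⇒ step 1: ACB ⇒ AC·CB·A
    A ↦ AC
    B ↦ A
    C ↦ CB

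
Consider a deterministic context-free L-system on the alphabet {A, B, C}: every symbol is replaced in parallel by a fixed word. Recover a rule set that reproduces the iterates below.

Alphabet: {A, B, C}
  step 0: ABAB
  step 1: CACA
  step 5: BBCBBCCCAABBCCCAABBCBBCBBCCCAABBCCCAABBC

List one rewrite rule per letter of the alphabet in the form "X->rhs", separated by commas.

A->C, B->A, C->BBC

  step 0 ⇒ step 1: ABAB ⇒ C·A·C·A
    A ↦ C
    B ↦ A
    C ↦ BBC  (constrained at step 1)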